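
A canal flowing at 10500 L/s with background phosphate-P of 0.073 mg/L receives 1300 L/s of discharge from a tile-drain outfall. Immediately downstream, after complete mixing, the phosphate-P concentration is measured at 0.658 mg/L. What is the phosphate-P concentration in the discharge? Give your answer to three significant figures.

Mass balance: 10500·0.07300 + 1300·Cₑ = 11800·0.6580
→ Cₑ = (11800·0.6580 − 10500·0.07300) / 1300 = 5.383 mg/L.

5.38 mg/L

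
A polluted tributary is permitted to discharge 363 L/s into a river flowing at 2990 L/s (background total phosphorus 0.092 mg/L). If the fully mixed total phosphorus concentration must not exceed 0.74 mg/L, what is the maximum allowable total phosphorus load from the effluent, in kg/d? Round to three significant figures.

Mass balance at the limit: 2990·0.09200 + 363.0·Cₑ = 3353·0.74 → Cₑ = 6.078 mg/L.
363.0 L/s = 0.3630 m³/s. Load = 0.3630 m³/s × 6.078 g/m³ × 86 400 s/d = 190.6 kg/d.

191 kg/d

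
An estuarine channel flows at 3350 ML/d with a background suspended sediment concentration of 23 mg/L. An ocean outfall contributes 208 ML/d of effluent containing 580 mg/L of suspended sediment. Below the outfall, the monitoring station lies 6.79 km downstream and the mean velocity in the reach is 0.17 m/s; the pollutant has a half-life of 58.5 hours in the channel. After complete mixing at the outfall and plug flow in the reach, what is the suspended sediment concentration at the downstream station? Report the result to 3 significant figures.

Flow-weighted average: C = (3350·23.00 + 208.0·580.0) / 3558 = 197700/3558 = 55.56 mg/L.
Travel time t = 6.79·1000 / 0.17 = 39940 s = 11.09 h.
Half-life 58.5 h → k = ln 2 / 58.5 = 0.01185 h⁻¹ = 0.2844 d⁻¹.
Applying C = C₀e^(−kt): 55.56 × 0.8768 = 48.72 mg/L.

48.7 mg/L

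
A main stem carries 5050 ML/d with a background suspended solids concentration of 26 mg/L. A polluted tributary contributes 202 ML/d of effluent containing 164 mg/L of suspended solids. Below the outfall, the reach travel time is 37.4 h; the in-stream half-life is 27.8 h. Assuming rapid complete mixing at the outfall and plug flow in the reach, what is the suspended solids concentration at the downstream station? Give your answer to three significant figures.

12.3 mg/L

Conservation of mass: C = (5050·26.00 + 202.0·164.0) / 5252 = 164400/5252 = 31.31 mg/L.
Half-life 27.8 h → k = ln 2 / 27.8 = 0.02493 h⁻¹ = 0.5984 d⁻¹.
Applying C = C₀e^(−kt): 31.31 × 0.3936 = 12.32 mg/L.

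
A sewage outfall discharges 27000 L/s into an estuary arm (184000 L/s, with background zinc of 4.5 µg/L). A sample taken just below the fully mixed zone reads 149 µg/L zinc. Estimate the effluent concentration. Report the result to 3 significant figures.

Mass balance: 184000·4.500 + 27000·Cₑ = 211000·149.0
→ Cₑ = (211000·149.0 − 184000·4.500) / 27000 = 1134 µg/L.

1130 µg/L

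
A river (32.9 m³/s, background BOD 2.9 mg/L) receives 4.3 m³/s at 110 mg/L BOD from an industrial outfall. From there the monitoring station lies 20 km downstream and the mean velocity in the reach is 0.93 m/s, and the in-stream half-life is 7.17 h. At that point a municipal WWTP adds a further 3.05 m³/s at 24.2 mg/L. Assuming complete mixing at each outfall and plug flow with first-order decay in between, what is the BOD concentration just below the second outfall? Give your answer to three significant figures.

Flow-weighted average: C = (32.90·2.900 + 4.300·110.0) / 37.20 = 568.4/37.20 = 15.28 mg/L; combined flow 37.20 m³/s.
Travel time t = 20·1000 / 0.93 = 21510 s = 5.974 h.
Half-life 7.17 h → k = ln 2 / 7.17 = 0.09667 h⁻¹ = 2.320 d⁻¹.
First-order decay: C = 15.28·exp(−k·t) = 15.28·0.5613 = 8.577 mg/L.
At the second outfall, C = (37.20·8.577 + 3.050·24.20) / (37.20 + 3.050) = 9.760 mg/L.

9.76 mg/L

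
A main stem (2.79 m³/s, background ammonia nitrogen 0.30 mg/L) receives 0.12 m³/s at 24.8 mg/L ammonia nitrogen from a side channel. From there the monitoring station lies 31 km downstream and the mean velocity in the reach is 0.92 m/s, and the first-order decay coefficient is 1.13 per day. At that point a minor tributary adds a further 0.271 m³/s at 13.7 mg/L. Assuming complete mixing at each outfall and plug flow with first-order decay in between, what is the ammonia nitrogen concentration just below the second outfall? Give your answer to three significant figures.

Mass balance: C = (2.790·0.3000 + 0.1200·24.80) / 2.910 = 3.813/2.910 = 1.310 mg/L; combined flow 2.910 m³/s.
Travel time t = 31·1000 / 0.92 = 33700 s = 9.360 h.
Applying C = C₀e^(−kt): 1.310 × 0.6436 = 0.8433 mg/L.
Second outfall: C = (2.910·0.8433 + 0.2710·13.70)/3.181 = 1.939 mg/L.

1.94 mg/L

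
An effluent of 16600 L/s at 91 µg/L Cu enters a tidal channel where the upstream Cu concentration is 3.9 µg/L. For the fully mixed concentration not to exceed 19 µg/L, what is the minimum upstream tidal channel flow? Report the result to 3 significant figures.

79200 L/s

Set C_mix = 19: (Q·3.900 + 16600·91.00) / (Q + 16600) = 19
→ Q = 16600·(91.00 − 19)/(19 − 3.900) = 79150 L/s.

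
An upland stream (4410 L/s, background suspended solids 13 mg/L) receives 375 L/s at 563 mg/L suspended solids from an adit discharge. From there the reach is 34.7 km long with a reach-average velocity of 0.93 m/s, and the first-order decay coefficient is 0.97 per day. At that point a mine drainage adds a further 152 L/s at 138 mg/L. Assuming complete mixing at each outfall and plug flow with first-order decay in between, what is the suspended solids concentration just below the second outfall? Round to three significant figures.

40.0 mg/L

Mass balance: C = (4410·13.00 + 375.0·563.0) / 4785 = 268500/4785 = 56.10 mg/L; combined flow 4785 L/s.
Travel time t = 34.7·1000 / 0.93 = 37310 s = 10.36 h.
Decay over the reach: 56.10·exp(−kt) = 56.10·0.6578 = 36.90 mg/L.
At the second outfall, C = (4785·36.90 + 152.0·138.0) / (4785 + 152.0) = 40.02 mg/L.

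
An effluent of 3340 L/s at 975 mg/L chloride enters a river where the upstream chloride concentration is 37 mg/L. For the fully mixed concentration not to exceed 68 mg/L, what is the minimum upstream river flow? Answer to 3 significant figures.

97700 L/s

Set C_mix = 68: (Q·37.00 + 3340·975.0) / (Q + 3340) = 68
→ Q = 3340·(975.0 − 68)/(68 − 37.00) = 97720 L/s.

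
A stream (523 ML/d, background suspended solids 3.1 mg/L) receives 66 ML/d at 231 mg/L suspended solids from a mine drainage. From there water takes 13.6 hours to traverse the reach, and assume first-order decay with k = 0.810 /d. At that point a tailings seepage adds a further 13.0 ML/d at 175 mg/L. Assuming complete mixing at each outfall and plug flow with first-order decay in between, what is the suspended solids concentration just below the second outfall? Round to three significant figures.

21.5 mg/L

Flow-weighted average: C = (523.0·3.100 + 66.00·231.0) / 589.0 = 16870/589.0 = 28.64 mg/L; combined flow 589.0 ML/d.
After decay, C = 28.64 × e^(−kt) = 28.64 × 0.6319 = 18.10 mg/L.
At the second outfall, C = (589.0·18.10 + 13.00·175.0) / (589.0 + 13.00) = 21.48 mg/L.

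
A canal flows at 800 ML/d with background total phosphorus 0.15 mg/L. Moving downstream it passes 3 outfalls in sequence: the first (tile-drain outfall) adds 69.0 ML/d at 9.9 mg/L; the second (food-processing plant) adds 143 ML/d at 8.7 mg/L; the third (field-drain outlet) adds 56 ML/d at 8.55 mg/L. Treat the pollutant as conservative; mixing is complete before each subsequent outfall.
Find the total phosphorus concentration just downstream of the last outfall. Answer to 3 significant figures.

2.37 mg/L

After outfall 1: Q = 800.0 + 69.00 = 869.0 ML/d; C = (800.0·0.1500 + 69.00·9.900)/869.0 = 0.9242 mg/L.
After outfall 2: Q = 869.0 + 143.0 = 1012 ML/d; C = (869.0·0.9242 + 143.0·8.700)/1012 = 2.023 mg/L.
After outfall 3: Q = 1012 + 56.00 = 1068 ML/d; C = (1012·2.023 + 56.00·8.550)/1068 = 2.365 mg/L.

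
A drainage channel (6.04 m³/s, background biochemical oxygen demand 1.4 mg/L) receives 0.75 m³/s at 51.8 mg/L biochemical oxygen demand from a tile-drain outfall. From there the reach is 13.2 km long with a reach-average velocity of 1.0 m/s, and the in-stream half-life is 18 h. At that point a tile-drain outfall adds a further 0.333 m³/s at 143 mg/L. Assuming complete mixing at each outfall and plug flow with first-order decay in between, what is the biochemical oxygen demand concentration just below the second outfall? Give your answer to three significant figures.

12.5 mg/L

Conservation of mass: C = (6.040·1.400 + 0.7500·51.80) / 6.790 = 47.31/6.790 = 6.967 mg/L; combined flow 6.790 m³/s.
Travel time t = 13.2·1000 / 1.0 = 13200 s = 3.667 h.
Half-life 18 h → k = ln 2 / 18 = 0.03851 h⁻¹ = 0.9242 d⁻¹.
First-order decay: C = 6.967·exp(−k·t) = 6.967·0.8683 = 6.050 mg/L.
At the second outfall, C = (6.790·6.050 + 0.3330·143.0) / (6.790 + 0.3330) = 12.45 mg/L.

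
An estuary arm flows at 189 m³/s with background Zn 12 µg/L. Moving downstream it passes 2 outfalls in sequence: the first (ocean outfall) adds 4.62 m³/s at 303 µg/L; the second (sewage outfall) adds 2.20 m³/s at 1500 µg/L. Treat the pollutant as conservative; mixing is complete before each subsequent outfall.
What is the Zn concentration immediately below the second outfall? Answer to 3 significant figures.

After outfall 1: Q = 189.0 + 4.620 = 193.6 m³/s; C = (189.0·12.00 + 4.620·303.0)/193.6 = 18.94 µg/L.
After outfall 2: Q = 193.6 + 2.200 = 195.8 m³/s; C = (193.6·18.94 + 2.200·1500)/195.8 = 35.58 µg/L.

35.6 µg/L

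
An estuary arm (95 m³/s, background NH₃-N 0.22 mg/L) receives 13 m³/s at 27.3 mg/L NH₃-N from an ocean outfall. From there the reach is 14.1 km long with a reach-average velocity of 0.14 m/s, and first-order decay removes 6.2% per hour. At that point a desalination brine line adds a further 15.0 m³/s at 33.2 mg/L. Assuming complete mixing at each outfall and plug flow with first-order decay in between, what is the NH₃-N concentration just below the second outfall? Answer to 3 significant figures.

4.56 mg/L

Mixed concentration C = ΣQC/ΣQ = (95.00·0.2200 + 13.00·27.30) / 108.0 = 375.8/108.0 = 3.480 mg/L; combined flow 108.0 m³/s.
Travel time t = 14.1·1000 / 0.14 = 100700 s = 27.98 h.
6.2%/h lost → k = −ln(1 − 0.062) = 0.06401 h⁻¹.
After decay, C = 3.480 × e^(−kt) = 3.480 × 0.1669 = 0.5806 mg/L.
At the second outfall, C = (108.0·0.5806 + 15.00·33.20) / (108.0 + 15.00) = 4.559 mg/L.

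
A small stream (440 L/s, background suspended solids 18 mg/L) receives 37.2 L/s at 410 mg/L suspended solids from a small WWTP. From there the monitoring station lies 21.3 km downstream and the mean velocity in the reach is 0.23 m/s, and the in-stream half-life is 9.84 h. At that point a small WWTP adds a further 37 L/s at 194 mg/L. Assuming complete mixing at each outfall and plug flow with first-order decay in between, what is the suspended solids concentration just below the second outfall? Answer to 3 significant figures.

21.3 mg/L

Conservation of mass: C = (440.0·18.00 + 37.20·410.0) / 477.2 = 23170/477.2 = 48.56 mg/L; combined flow 477.2 L/s.
Travel time t = 21.3·1000 / 0.23 = 92610 s = 25.72 h.
Half-life 9.84 h → k = ln 2 / 9.84 = 0.07044 h⁻¹ = 1.691 d⁻¹.
Decay over the reach: 48.56·exp(−kt) = 48.56·0.1633 = 7.930 mg/L.
Second outfall: C = (477.2·7.930 + 37.00·194.0)/514.2 = 21.32 mg/L.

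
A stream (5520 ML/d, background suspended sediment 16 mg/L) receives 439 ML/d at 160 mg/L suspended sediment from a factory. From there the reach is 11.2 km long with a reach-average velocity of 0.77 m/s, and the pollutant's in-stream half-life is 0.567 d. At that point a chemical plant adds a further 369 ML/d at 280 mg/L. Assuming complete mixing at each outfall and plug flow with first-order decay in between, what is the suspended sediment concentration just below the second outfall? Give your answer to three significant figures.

Flow-weighted average: C = (5520·16.00 + 439.0·160.0) / 5959 = 158600/5959 = 26.61 mg/L; combined flow 5959 ML/d.
Travel time t = 11.2·1000 / 0.77 = 14550 s = 4.040 h.
Half-life 0.567 d → k = ln 2 / 0.567 = 1.222 d⁻¹.
Decay over the reach: 26.61·exp(−kt) = 26.61·0.8140 = 21.66 mg/L.
Second outfall: C = (5959·21.66 + 369.0·280.0)/6328 = 36.72 mg/L.

36.7 mg/L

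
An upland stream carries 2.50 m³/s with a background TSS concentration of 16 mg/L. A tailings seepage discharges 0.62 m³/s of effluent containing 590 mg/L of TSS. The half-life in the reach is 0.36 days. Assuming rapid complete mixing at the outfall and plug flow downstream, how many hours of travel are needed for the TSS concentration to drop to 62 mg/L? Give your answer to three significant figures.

Conservation of mass: C = (2.500·16.00 + 0.6200·590.0) / 3.120 = 405.8/3.120 = 130.1 mg/L.
Half-life 0.36 d → k = ln 2 / 0.36 = 1.925 d⁻¹.
130.1·exp(−k·t) = 62 → t = ln(130.1/62)/k = 33250 s = 9.235 h.

9.24 h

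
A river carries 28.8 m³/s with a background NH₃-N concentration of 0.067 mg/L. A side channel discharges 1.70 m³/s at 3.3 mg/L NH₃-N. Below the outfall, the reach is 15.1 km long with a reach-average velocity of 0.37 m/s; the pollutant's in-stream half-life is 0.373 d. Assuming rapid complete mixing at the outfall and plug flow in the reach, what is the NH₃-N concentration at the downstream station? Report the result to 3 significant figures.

Mass balance: C = (28.80·0.06700 + 1.700·3.300) / 30.50 = 7.540/30.50 = 0.2472 mg/L.
Travel time t = 15.1·1000 / 0.37 = 40810 s = 11.34 h.
Half-life 0.373 d → k = ln 2 / 0.373 = 1.858 d⁻¹.
First-order decay: C = 0.2472·exp(−k·t) = 0.2472·0.4157 = 0.1028 mg/L.

0.103 mg/L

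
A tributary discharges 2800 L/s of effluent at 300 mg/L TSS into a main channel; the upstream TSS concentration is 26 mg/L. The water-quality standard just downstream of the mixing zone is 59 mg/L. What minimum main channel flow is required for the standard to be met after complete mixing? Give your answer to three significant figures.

Set C_mix = 59: (Q·26.00 + 2800·300.0) / (Q + 2800) = 59
→ Q = 2800·(300.0 − 59)/(59 − 26.00) = 20450 L/s.

20400 L/s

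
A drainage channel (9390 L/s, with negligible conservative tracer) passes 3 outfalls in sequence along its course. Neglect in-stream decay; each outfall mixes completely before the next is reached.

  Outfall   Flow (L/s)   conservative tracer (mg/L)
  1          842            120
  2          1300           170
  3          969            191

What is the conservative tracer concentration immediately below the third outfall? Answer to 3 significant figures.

40.6 mg/L

Outfall 1: combined Q = 10230 L/s; C = (9390·0 + 842.0·120.0)/10230 = 9.875 mg/L.
Outfall 2: combined Q = 11530 L/s; C = (10230·9.875 + 1300·170.0)/11530 = 27.93 mg/L.
Outfall 3: combined Q = 12500 L/s; C = (11530·27.93 + 969.0·191.0)/12500 = 40.57 mg/L.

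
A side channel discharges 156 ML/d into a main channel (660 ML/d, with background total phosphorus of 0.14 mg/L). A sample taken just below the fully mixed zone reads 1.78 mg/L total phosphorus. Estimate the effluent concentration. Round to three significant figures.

Mass balance: 660.0·0.1400 + 156.0·Cₑ = 816.0·1.780
→ Cₑ = (816.0·1.780 − 660.0·0.1400) / 156.0 = 8.718 mg/L.

8.72 mg/L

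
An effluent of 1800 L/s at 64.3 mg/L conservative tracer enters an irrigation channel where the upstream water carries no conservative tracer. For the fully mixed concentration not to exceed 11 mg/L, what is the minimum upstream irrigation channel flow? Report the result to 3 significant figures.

Set C_mix = 11: (Q·0 + 1800·64.30) / (Q + 1800) = 11
→ Q = 1800·(64.30 − 11)/(11 − 0) = 8722 L/s.

8720 L/s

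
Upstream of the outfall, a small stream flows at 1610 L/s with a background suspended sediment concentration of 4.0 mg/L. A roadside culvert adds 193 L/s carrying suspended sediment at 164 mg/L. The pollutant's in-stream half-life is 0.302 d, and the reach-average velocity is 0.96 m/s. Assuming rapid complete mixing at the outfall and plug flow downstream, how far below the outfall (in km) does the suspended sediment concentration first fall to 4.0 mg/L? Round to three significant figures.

60.1 km

After mixing, C = (1610·4.000 + 193.0·164.0) / 1803 = 38090/1803 = 21.13 mg/L.
Half-life 0.302 d → k = ln 2 / 0.302 = 2.295 d⁻¹.
Set 21.13·exp(−k·t) = 4.0 → t = ln(21.13/4.0)/k = 62650 s = 17.40 h.
Distance = v·t = 0.96·62650 = 60140 m = 60.14 km.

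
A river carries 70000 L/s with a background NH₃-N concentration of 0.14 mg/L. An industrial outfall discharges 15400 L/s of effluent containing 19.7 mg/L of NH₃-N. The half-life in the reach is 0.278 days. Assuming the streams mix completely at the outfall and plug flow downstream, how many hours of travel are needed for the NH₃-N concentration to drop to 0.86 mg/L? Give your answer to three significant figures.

14.0 h

Mass balance: C = (70000·0.1400 + 15400·19.70) / 85400 = 313200/85400 = 3.667 mg/L.
Half-life 0.278 d → k = ln 2 / 0.278 = 2.493 d⁻¹.
3.667·exp(−k·t) = 0.86 → t = ln(3.667/0.86)/k = 50250 s = 13.96 h.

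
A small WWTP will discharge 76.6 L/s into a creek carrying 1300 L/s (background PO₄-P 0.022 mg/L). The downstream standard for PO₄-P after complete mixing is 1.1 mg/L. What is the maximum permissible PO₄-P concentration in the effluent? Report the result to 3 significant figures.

At the limit, (Qr·Cr + Qe·Cₑ)/(Qr + Qe) = 1.1:
Cₑ = (1377·1.1 − 1300·0.02200) / 76.60 = 19.40 mg/L.

19.4 mg/L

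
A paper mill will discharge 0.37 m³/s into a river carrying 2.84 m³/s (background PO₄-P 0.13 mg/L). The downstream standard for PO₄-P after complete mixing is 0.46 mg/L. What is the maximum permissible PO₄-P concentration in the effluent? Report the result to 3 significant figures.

At the limit, (Qr·Cr + Qe·Cₑ)/(Qr + Qe) = 0.46:
Cₑ = (3.210·0.46 − 2.840·0.1300) / 0.3700 = 2.993 mg/L.

2.99 mg/L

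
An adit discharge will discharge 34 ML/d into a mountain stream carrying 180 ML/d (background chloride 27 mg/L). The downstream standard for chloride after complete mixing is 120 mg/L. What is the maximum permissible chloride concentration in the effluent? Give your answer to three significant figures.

612 mg/L

At the limit, (Qr·Cr + Qe·Cₑ)/(Qr + Qe) = 120:
Cₑ = (214.0·120 − 180.0·27.00) / 34.00 = 612.4 mg/L.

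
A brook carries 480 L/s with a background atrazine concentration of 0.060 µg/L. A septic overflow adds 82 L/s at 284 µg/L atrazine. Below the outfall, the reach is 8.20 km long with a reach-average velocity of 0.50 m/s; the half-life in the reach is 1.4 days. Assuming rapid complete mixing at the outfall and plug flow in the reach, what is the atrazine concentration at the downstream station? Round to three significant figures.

Mass balance: C = (480.0·0.06000 + 82.00·284.0) / 562.0 = 23320/562.0 = 41.49 µg/L.
Travel time t = 8.20·1000 / 0.50 = 16400 s = 4.556 h.
Half-life 1.4 d → k = ln 2 / 1.4 = 0.4951 d⁻¹.
First-order decay: C = 41.49·exp(−k·t) = 41.49·0.9103 = 37.77 µg/L.

37.8 µg/L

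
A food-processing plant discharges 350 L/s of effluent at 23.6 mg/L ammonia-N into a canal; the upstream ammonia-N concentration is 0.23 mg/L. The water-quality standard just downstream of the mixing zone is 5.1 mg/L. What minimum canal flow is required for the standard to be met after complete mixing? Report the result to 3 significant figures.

1330 L/s

Set C_mix = 5.1: (Q·0.2300 + 350.0·23.60) / (Q + 350.0) = 5.1
→ Q = 350.0·(23.60 − 5.1)/(5.1 − 0.2300) = 1330 L/s.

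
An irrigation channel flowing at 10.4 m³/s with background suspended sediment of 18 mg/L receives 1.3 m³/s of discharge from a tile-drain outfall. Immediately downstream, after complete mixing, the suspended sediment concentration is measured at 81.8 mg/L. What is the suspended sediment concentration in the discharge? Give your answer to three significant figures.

Mass balance: 10.40·18.00 + 1.300·Cₑ = 11.70·81.80
→ Cₑ = (11.70·81.80 − 10.40·18.00) / 1.300 = 592.2 mg/L.

592 mg/L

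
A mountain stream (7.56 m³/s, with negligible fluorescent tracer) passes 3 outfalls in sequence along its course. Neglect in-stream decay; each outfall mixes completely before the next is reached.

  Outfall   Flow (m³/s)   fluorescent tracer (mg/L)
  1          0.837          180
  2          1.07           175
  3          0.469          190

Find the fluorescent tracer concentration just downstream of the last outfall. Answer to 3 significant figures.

After outfall 1: Q = 7.560 + 0.8370 = 8.397 m³/s; C = (7.560·0 + 0.8370·180.0)/8.397 = 17.94 mg/L.
After outfall 2: Q = 8.397 + 1.070 = 9.467 m³/s; C = (8.397·17.94 + 1.070·175.0)/9.467 = 35.69 mg/L.
After outfall 3: Q = 9.467 + 0.4690 = 9.936 m³/s; C = (9.467·35.69 + 0.4690·190.0)/9.936 = 42.98 mg/L.

43.0 mg/L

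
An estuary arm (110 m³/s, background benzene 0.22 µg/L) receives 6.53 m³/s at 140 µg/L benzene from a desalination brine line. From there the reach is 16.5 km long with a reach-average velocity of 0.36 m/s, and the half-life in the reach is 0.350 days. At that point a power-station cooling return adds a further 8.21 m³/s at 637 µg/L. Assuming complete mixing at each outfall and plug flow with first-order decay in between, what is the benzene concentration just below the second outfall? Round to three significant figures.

After mixing, C = (110.0·0.2200 + 6.530·140.0) / 116.5 = 938.4/116.5 = 8.053 µg/L; combined flow 116.5 m³/s.
Travel time t = 16.5·1000 / 0.36 = 45830 s = 12.73 h.
Half-life 0.350 d → k = ln 2 / 0.350 = 1.980 d⁻¹.
First-order decay: C = 8.053·exp(−k·t) = 8.053·0.3497 = 2.816 µg/L.
At the second outfall, C = (116.5·2.816 + 8.210·637.0) / (116.5 + 8.210) = 44.56 µg/L.

44.6 µg/L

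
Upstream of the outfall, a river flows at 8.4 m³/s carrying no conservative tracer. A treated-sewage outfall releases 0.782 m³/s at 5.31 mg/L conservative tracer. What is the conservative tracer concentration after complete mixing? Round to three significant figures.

After mixing, C = (8.400·0 + 0.7820·5.310) / 9.182 = 4.152/9.182 = 0.4522 mg/L.

0.452 mg/L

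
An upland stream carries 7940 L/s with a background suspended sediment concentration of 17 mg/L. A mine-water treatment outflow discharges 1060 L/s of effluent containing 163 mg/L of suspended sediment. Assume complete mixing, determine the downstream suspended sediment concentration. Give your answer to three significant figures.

34.2 mg/L

Conservation of mass: C = (7940·17.00 + 1060·163.0) / 9000 = 307800/9000 = 34.20 mg/L.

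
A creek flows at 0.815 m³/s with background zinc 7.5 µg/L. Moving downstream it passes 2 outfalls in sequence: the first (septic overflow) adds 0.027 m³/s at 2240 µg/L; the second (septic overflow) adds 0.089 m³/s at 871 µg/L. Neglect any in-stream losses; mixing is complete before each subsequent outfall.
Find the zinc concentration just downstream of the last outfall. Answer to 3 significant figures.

Outfall 1: combined Q = 0.8420 m³/s; C = (0.8150·7.500 + 0.02700·2240)/0.8420 = 79.09 µg/L.
Outfall 2: combined Q = 0.9310 m³/s; C = (0.8420·79.09 + 0.08900·871.0)/0.9310 = 154.8 µg/L.

155 µg/L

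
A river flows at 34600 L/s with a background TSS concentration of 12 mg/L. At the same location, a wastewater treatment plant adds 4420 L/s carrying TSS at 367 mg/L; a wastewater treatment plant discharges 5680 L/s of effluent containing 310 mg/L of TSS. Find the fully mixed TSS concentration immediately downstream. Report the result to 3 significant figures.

85.0 mg/L

Flow-weighted average: C = (34600·12.00 + 4420·367.0 + 5680·310.0) / 44700 = 3798000/44700 = 84.97 mg/L.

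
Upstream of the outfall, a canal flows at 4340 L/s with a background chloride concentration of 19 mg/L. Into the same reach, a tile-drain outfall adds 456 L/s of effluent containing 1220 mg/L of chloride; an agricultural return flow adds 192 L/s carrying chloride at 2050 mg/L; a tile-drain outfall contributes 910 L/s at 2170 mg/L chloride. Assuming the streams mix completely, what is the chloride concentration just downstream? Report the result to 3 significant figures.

Conservation of mass: C = (4340·19.00 + 456.0·1220 + 192.0·2050 + 910.0·2170) / 5898 = 3007000/5898 = 509.8 mg/L.

510 mg/L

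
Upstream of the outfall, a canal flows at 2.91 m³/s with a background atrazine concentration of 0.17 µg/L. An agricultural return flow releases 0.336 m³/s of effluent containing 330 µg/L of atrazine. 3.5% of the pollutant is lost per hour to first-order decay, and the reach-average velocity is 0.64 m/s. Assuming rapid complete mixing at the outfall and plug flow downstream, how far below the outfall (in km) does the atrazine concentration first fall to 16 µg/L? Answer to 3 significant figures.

49.3 km

Mass balance: C = (2.910·0.1700 + 0.3360·330.0) / 3.246 = 111.4/3.246 = 34.31 µg/L.
3.5%/h lost → k = −ln(1 − 0.035) = 0.03563 h⁻¹.
Set 34.31·exp(−k·t) = 16 → t = ln(34.31/16)/k = 77090 s = 21.41 h.
Distance = v·t = 0.64·77090 = 49340 m = 49.34 km.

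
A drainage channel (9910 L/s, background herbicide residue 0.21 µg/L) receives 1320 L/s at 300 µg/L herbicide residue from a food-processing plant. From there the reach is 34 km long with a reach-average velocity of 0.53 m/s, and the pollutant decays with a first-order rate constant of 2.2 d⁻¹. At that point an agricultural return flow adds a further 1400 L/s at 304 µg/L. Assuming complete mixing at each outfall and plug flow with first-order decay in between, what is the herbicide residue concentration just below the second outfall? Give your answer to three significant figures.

39.9 µg/L

Conservation of mass: C = (9910·0.2100 + 1320·300.0) / 11230 = 398100/11230 = 35.45 µg/L; combined flow 11230 L/s.
Travel time t = 34·1000 / 0.53 = 64150 s = 17.82 h.
Decay over the reach: 35.45·exp(−kt) = 35.45·0.1953 = 6.921 µg/L.
Second outfall: C = (11230·6.921 + 1400·304.0)/12630 = 39.85 µg/L.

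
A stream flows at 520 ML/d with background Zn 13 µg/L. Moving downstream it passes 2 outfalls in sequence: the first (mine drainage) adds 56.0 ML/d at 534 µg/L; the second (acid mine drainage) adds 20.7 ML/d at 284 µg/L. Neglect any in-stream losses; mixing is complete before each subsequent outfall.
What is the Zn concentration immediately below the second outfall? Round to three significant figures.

71.3 µg/L

Below outfall 1: Q → 576.0 ML/d, C = (520.0·13.00 + 56.00·534.0)/576.0 = 63.65 µg/L.
Below outfall 2: Q → 596.7 ML/d, C = (576.0·63.65 + 20.70·284.0)/596.7 = 71.30 µg/L.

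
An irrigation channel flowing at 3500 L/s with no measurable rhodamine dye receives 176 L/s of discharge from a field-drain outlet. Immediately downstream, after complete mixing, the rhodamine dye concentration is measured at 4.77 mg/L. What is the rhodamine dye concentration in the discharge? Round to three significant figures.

Mass balance: 3500·0 + 176.0·Cₑ = 3676·4.770
→ Cₑ = (3676·4.770 − 3500·0) / 176.0 = 99.63 mg/L.

99.6 mg/L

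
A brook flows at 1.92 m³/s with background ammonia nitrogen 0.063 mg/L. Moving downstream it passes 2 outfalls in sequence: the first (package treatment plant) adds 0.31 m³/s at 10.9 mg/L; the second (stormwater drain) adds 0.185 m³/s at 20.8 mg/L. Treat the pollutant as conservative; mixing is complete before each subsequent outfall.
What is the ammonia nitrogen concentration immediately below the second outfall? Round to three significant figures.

Outfall 1: combined Q = 2.230 m³/s; C = (1.920·0.06300 + 0.3100·10.90)/2.230 = 1.569 mg/L.
Outfall 2: combined Q = 2.415 m³/s; C = (2.230·1.569 + 0.1850·20.80)/2.415 = 3.043 mg/L.

3.04 mg/L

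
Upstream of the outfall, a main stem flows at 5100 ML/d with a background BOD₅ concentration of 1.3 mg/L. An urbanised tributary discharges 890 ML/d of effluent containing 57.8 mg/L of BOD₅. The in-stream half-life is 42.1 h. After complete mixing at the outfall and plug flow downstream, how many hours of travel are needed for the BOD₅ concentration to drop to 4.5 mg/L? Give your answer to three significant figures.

Mixed concentration C = ΣQC/ΣQ = (5100·1.300 + 890.0·57.80) / 5990 = 58070/5990 = 9.695 mg/L.
Half-life 42.1 h → k = ln 2 / 42.1 = 0.01646 h⁻¹ = 0.3951 d⁻¹.
9.695·exp(−k·t) = 4.5 → t = ln(9.695/4.5)/k = 167800 s = 46.62 h.

46.6 h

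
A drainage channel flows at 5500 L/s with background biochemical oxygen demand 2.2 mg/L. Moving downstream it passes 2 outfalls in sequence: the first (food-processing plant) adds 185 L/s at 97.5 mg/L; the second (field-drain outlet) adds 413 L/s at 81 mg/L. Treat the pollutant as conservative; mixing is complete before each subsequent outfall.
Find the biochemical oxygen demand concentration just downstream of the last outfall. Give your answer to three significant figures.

Outfall 1: combined Q = 5685 L/s; C = (5500·2.200 + 185.0·97.50)/5685 = 5.301 mg/L.
Outfall 2: combined Q = 6098 L/s; C = (5685·5.301 + 413.0·81.00)/6098 = 10.43 mg/L.

10.4 mg/L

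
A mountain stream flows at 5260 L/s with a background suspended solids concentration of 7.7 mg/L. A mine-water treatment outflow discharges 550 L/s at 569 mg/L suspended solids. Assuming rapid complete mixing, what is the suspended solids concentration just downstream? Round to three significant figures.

After mixing, C = (5260·7.700 + 550.0·569.0) / 5810 = 353500/5810 = 60.84 mg/L.

60.8 mg/L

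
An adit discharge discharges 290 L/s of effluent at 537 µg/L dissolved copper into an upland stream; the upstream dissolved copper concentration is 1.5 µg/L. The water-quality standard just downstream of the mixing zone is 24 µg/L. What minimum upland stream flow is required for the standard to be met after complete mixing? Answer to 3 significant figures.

6610 L/s

Set C_mix = 24: (Q·1.500 + 290.0·537.0) / (Q + 290.0) = 24
→ Q = 290.0·(537.0 − 24)/(24 − 1.500) = 6612 L/s.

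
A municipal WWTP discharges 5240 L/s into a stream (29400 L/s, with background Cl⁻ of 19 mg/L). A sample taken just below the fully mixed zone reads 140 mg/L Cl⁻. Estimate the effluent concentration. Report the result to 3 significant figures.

819 mg/L

Mass balance: 29400·19.00 + 5240·Cₑ = 34640·140.0
→ Cₑ = (34640·140.0 − 29400·19.00) / 5240 = 818.9 mg/L.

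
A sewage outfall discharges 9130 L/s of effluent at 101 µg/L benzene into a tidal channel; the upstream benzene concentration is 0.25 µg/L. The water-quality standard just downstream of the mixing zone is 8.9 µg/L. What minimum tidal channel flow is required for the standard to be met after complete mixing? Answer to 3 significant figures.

97200 L/s

Set C_mix = 8.9: (Q·0.2500 + 9130·101.0) / (Q + 9130) = 8.9
→ Q = 9130·(101.0 − 8.9)/(8.9 − 0.2500) = 97210 L/s.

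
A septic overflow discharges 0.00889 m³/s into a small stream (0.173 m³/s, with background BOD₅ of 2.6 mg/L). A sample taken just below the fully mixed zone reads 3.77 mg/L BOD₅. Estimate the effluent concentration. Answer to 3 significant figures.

26.5 mg/L

Mass balance: 0.1730·2.600 + 0.008890·Cₑ = 0.1819·3.770
→ Cₑ = (0.1819·3.770 − 0.1730·2.600) / 0.008890 = 26.54 mg/L.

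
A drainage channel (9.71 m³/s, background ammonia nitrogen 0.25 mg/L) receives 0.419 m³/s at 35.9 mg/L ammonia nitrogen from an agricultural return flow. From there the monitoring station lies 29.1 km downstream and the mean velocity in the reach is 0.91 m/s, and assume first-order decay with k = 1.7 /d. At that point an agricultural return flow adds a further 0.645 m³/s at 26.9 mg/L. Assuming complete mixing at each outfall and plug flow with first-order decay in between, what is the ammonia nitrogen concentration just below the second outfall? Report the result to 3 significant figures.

Flow-weighted average: C = (9.710·0.2500 + 0.4190·35.90) / 10.13 = 17.47/10.13 = 1.725 mg/L; combined flow 10.13 m³/s.
Travel time t = 29.1·1000 / 0.91 = 31980 s = 8.883 h.
Applying C = C₀e^(−kt): 1.725 × 0.5330 = 0.9193 mg/L.
At the second outfall, C = (10.13·0.9193 + 0.6450·26.90) / (10.13 + 0.6450) = 2.475 mg/L.

2.47 mg/L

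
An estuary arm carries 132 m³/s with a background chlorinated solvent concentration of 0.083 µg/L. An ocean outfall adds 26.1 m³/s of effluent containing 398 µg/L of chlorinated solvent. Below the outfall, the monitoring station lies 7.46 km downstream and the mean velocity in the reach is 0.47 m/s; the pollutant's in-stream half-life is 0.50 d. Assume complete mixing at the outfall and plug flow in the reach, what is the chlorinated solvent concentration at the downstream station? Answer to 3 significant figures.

After mixing, C = (132.0·0.08300 + 26.10·398.0) / 158.1 = 10400/158.1 = 65.77 µg/L.
Travel time t = 7.46·1000 / 0.47 = 15870 s = 4.409 h.
Half-life 0.50 d → k = ln 2 / 0.50 = 1.386 d⁻¹.
Decay over the reach: 65.77·exp(−kt) = 65.77·0.7752 = 50.99 µg/L.

51.0 µg/L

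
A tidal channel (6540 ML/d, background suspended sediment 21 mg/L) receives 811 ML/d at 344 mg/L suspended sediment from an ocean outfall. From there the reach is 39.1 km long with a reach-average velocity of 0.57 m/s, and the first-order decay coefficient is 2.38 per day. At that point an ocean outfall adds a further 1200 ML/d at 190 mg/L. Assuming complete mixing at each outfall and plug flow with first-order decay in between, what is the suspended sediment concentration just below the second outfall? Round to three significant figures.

34.0 mg/L

After mixing, C = (6540·21.00 + 811.0·344.0) / 7351 = 416300/7351 = 56.64 mg/L; combined flow 7351 ML/d.
Travel time t = 39.1·1000 / 0.57 = 68600 s = 19.05 h.
Decay over the reach: 56.64·exp(−kt) = 56.64·0.1511 = 8.560 mg/L.
Second outfall: C = (7351·8.560 + 1200·190.0)/8551 = 34.02 mg/L.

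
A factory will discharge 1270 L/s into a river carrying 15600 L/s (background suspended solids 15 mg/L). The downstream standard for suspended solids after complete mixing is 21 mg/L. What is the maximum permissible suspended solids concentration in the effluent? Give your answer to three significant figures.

94.7 mg/L

At the limit, (Qr·Cr + Qe·Cₑ)/(Qr + Qe) = 21:
Cₑ = (16870·21 − 15600·15.00) / 1270 = 94.70 mg/L.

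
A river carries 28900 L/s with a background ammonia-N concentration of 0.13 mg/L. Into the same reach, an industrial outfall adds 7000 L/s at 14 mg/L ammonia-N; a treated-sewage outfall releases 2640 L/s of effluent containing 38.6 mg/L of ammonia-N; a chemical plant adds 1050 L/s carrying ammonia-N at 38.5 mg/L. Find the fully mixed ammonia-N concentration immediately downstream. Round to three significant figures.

After mixing, C = (28900·0.1300 + 7000·14.00 + 2640·38.60 + 1050·38.50) / 39590 = 244100/39590 = 6.165 mg/L.

6.17 mg/L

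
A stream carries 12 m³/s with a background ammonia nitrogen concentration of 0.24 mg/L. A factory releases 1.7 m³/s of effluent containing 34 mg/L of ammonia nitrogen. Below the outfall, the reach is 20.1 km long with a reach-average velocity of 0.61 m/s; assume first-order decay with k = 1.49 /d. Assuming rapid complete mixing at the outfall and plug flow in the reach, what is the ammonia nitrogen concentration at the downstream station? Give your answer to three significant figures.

After mixing, C = (12.00·0.2400 + 1.700·34.00) / 13.70 = 60.68/13.70 = 4.429 mg/L.
Travel time t = 20.1·1000 / 0.61 = 32950 s = 9.153 h.
After decay, C = 4.429 × e^(−kt) = 4.429 × 0.5665 = 2.509 mg/L.

2.51 mg/L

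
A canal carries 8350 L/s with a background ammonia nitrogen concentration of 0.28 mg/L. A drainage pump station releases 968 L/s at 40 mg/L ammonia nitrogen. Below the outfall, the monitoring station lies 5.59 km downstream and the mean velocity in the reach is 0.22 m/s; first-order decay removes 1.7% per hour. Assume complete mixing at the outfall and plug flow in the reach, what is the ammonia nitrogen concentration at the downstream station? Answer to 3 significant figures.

After mixing, C = (8350·0.2800 + 968.0·40.00) / 9318 = 41060/9318 = 4.406 mg/L.
Travel time t = 5.59·1000 / 0.22 = 25410 s = 7.058 h.
1.7%/h lost → k = −ln(1 − 0.017) = 0.01715 h⁻¹.
Decay over the reach: 4.406·exp(−kt) = 4.406·0.8860 = 3.904 mg/L.

3.90 mg/L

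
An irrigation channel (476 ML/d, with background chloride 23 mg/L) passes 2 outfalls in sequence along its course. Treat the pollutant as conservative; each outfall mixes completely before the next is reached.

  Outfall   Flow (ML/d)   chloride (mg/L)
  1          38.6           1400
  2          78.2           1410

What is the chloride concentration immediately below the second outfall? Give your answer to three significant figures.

Below outfall 1: Q → 514.6 ML/d, C = (476.0·23.00 + 38.60·1400)/514.6 = 126.3 mg/L.
Below outfall 2: Q → 592.8 ML/d, C = (514.6·126.3 + 78.20·1410)/592.8 = 295.6 mg/L.

296 mg/L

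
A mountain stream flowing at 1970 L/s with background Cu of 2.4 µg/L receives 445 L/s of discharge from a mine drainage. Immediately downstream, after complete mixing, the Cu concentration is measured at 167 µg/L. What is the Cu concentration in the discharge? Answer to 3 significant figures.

Mass balance: 1970·2.400 + 445.0·Cₑ = 2415·167.0
→ Cₑ = (2415·167.0 − 1970·2.400) / 445.0 = 895.7 µg/L.

896 µg/L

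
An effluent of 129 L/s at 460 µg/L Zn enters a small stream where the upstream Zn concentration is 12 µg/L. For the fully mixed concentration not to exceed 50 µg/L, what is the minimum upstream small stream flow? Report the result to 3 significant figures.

1390 L/s

Set C_mix = 50: (Q·12.00 + 129.0·460.0) / (Q + 129.0) = 50
→ Q = 129.0·(460.0 − 50)/(50 − 12.00) = 1392 L/s.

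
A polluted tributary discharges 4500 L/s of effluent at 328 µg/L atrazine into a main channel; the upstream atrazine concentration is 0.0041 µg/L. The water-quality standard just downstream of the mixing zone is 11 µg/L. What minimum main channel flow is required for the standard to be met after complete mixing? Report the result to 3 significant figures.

130000 L/s

Set C_mix = 11: (Q·0.004100 + 4500·328.0) / (Q + 4500) = 11
→ Q = 4500·(328.0 − 11)/(11 − 0.004100) = 129700 L/s.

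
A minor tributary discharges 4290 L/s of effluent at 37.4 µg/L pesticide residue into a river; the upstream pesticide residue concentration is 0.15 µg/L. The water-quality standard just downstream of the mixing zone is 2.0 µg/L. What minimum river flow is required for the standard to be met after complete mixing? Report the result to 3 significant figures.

82100 L/s

Set C_mix = 2.0: (Q·0.1500 + 4290·37.40) / (Q + 4290) = 2.0
→ Q = 4290·(37.40 − 2.0)/(2.0 − 0.1500) = 82090 L/s.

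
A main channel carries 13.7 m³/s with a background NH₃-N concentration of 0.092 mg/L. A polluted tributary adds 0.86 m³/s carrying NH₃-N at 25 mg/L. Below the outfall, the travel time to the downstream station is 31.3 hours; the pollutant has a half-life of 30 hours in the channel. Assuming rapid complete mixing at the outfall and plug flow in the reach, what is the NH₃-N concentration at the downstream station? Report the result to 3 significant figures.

After mixing, C = (13.70·0.09200 + 0.8600·25.00) / 14.56 = 22.76/14.56 = 1.563 mg/L.
Half-life 30 h → k = ln 2 / 30 = 0.02310 h⁻¹ = 0.5545 d⁻¹.
Decay over the reach: 1.563·exp(−kt) = 1.563·0.4852 = 0.7585 mg/L.

0.758 mg/L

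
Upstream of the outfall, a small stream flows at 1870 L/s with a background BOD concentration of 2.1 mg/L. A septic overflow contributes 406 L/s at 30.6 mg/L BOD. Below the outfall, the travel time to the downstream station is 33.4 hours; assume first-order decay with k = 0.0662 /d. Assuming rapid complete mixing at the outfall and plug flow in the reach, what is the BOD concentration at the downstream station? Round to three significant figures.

Mass balance: C = (1870·2.100 + 406.0·30.60) / 2276 = 16350/2276 = 7.184 mg/L.
After decay, C = 7.184 × e^(−kt) = 7.184 × 0.9120 = 6.552 mg/L.

6.55 mg/L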